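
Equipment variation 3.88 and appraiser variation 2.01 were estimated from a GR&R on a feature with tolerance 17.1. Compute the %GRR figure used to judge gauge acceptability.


GRR = sqrt(EV^2 + AV^2) = sqrt(3.88^2 + 2.01^2) = 4.3697254
%GRR = GRR / tol * 100 = 4.3697254 / 17.1 * 100
%GRR = 25.5539

25.5539


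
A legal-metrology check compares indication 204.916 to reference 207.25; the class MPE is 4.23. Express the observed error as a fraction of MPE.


e = indication - reference = 204.916 - 207.25 = -2.3340
|e| = 2.3340
ratio = |e| / MPE = 2.3340 / 4.23
ratio = 0.5518

0.5518


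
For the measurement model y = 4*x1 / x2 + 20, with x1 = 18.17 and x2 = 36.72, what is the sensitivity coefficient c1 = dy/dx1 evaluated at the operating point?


y = 4*x1 / x2 + 20
dy/dx1 = 4/x2
Evaluate at x2 = 36.72: c1 = 4 / 36.72
c1 = 0.1089

0.1089


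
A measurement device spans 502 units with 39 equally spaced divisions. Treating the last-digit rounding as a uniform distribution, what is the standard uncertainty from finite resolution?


resolution = range / divisions
resolution = 502 / 39 = 12.871795
u_res = resolution / (2*sqrt(3))
u_res = 12.871795 / 3.4641016
u_res = 3.7158

3.7158


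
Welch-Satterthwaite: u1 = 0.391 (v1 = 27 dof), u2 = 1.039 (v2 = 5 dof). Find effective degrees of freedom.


uc = sqrt(u1^2 + u2^2) = sqrt(0.391^2 + 1.039^2) = 1.110136
v_eff = uc^4 / (u1^4/v1 + u2^4/v2)
= 1.110136^4 / (0.391^4/27 + 1.039^4/5)
= 1.5188145 / 0.23393877
v_eff = 6.4924

6.4924


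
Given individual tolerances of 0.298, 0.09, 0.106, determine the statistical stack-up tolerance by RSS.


RSS = sqrt(0.298^2 + 0.09^2 + 0.106^2)
= sqrt(0.10814)
= 0.3288

0.3288


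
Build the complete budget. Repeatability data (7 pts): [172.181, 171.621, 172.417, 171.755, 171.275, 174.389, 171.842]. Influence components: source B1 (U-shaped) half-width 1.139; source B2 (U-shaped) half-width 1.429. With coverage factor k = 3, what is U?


mean = (172.181 + 171.621 + 172.417 + 171.755 + 171.275 + 174.389 + 171.842) / 7 = 172.2114286
s = sqrt(sum((x - mean)^2)/(n-1)) = 1.0291835
u_A = s / sqrt(n) = 1.0291835 / sqrt(7) = 0.3889948
u_B1 = 1.139 / sqrt(2) = 0.80539462
u_B2 = 1.429 / sqrt(2) = 1.0104556
uc = sqrt(0.3889948^2 + 0.80539462^2 + 1.0104556^2) = 1.3494436
U = k * uc = 3 * 1.3494436
U = 4.0483

4.0483


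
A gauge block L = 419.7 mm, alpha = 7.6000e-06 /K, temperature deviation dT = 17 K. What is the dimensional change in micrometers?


dL = L * alpha * dT
= 419.7 * 7.6000e-06 * 17
= 0.0542252 mm
dL_um = 0.0542252 * 1000 = 54.2252 um

54.2252


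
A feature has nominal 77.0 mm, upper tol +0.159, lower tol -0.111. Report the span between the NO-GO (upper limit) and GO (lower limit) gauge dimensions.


GO = nominal - lower_tol (smallest hole = maximum material condition)
GO = 77.0 - 0.111 = 76.889
NO-GO = nominal + upper_tol (largest hole = least material condition)
NO-GO = 77.0 + 0.159 = 77.159
spread = NO-GO - GO = 77.159 - 76.889 = 0.2700

0.2700


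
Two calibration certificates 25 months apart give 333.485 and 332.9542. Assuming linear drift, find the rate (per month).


rate = (v2 - v1) / months
= (332.9542 - 333.485) / 25
= -0.5308 / 25
= -0.0212

-0.0212


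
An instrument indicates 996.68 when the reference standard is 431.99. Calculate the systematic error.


Systematic error = measured - true
= 996.68 - 431.99
= 564.6900

564.6900


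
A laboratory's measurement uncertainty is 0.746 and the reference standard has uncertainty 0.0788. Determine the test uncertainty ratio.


TUR = u_lab / u_ref
= 0.746 / 0.0788
= 9.4670

9.4670


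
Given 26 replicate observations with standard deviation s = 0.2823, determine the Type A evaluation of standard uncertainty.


u_A = s / sqrt(n)
u_A = 0.2823 / sqrt(26)
u_A = 0.2823 / 5.0990195
u_A = 0.0554

0.0554


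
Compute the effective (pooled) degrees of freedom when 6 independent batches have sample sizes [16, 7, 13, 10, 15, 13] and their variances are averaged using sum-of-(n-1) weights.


nu = sum_i (n_i - 1)
nu = ((16 - 1) + (7 - 1) + (13 - 1) + (10 - 1) + (15 - 1) + (13 - 1))
nu = 15 + 6 + 12 + 9 + 14 + 12
nu = 68

68


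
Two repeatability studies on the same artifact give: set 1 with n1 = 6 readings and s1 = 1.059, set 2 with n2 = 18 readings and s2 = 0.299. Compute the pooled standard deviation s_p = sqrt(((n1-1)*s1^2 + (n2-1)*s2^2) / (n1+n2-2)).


s_p = sqrt(((n1-1)*s1^2 + (n2-1)*s2^2) / (n1+n2-2))
numerator = (6-1)*1.059^2 + (18-1)*0.299^2 = 5.607405 + 1.519817 = 7.127222
denominator = 6 + 18 - 2 = 22
s_p^2 = 7.127222 / 22 = 0.32396464
s_p = sqrt(0.32396464) = 0.5692

0.5692


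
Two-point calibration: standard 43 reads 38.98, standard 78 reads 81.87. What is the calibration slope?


slope = (y2 - y1) / (x2 - x1)
= (81.87 - 38.98) / (78 - 43)
= 42.8900 / 35
= 1.2254

1.2254


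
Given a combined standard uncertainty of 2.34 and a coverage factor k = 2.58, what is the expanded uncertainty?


U = k * uc
U = 2.58 * 2.34
U = 6.0372

6.0372


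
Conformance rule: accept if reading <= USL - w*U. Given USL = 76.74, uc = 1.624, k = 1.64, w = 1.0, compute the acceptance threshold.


U = k * uc = 1.64 * 1.624 = 2.66336
guard band g = w * U = 1.0 * 2.66336 = 2.66336
AL = USL - g = 76.74 - 2.66336
AL = 74.0766

74.0766


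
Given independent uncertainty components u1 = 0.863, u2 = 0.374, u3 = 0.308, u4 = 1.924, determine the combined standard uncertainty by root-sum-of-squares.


uc = sqrt(0.863^2 + 0.374^2 + 0.308^2 + 1.924^2)
uc = sqrt(4.681285)
uc = 2.1636

2.1636


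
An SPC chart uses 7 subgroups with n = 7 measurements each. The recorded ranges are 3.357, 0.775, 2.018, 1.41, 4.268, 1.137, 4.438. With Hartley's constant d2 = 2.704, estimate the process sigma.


R_bar = (3.357 + 0.775 + 2.018 + 1.41 + 4.268 + 1.137 + 4.438) / 7
R_bar = 17.403 / 7 = 2.4861429
sigma_hat = R_bar / d2 = 2.4861429 / 2.704 = 0.9194

0.9194


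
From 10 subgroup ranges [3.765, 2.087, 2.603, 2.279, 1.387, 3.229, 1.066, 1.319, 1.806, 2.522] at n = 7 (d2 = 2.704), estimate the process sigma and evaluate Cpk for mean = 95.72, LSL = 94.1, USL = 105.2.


R_bar = (3.765 + 2.087 + 2.603 + 2.279 + 1.387 + 3.229 + 1.066 + 1.319 + 1.806 + 2.522) / 10 = 2.2063
sigma = R_bar / d2 = 2.2063 / 2.704 = 0.81593935
Cp = (USL - LSL)/(6*sigma) = (105.2 - 94.1)/(6*0.81593935) = 2.2673
Cpu = (105.2 - 95.72)/(3*0.81593935) = 3.8728
Cpl = (95.72 - 94.1)/(3*0.81593935) = 0.6618
Cpk = min(Cpu, Cpl) = 0.6618

0.6618


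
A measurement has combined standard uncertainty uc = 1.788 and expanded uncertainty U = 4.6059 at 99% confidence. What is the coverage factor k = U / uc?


k = U / uc
k = 4.6059 / 1.788
k = 2.576

2.576


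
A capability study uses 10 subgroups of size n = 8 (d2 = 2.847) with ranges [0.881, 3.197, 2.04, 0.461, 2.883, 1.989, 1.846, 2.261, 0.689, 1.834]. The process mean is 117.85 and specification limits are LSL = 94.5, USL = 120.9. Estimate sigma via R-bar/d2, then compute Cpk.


R_bar = (0.881 + 3.197 + 2.04 + 0.461 + 2.883 + 1.989 + 1.846 + 2.261 + 0.689 + 1.834) / 10 = 1.8081
sigma = R_bar / d2 = 1.8081 / 2.847 = 0.63508957
Cp = (USL - LSL)/(6*sigma) = (120.9 - 94.5)/(6*0.63508957) = 6.9282
Cpu = (120.9 - 117.85)/(3*0.63508957) = 1.6008
Cpl = (117.85 - 94.5)/(3*0.63508957) = 12.2555
Cpk = min(Cpu, Cpl) = 1.6008

1.6008


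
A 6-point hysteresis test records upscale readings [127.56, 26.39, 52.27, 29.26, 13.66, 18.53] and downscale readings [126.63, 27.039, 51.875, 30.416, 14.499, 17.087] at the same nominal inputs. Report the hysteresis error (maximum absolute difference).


|127.56 - 126.63| = 0.9300
|26.39 - 27.039| = 0.6490
|52.27 - 51.875| = 0.3950
|29.26 - 30.416| = 1.1560
|13.66 - 14.499| = 0.8390
|18.53 - 17.087| = 1.4430
hysteresis = max(diffs) = 1.4430

1.4430


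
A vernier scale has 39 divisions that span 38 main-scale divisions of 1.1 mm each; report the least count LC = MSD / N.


LC = MSD / n_div
= 1.1 / 39
= 0.0282

0.0282


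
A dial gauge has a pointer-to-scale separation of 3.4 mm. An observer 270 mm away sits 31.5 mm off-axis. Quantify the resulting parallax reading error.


error = h * offset / d
= 3.4 * 31.5 / 270
= 0.3967

0.3967


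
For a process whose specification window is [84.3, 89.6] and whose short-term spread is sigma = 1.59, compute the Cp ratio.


Cp = (USL - LSL) / (6 * sigma)
= (89.6 - 84.3) / (6 * 1.59)
= 5.3000 / 9.5400
= 0.5556

0.5556


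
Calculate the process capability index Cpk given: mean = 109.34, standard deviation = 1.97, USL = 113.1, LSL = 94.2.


Cpu = (USL - mean) / (3*sigma) = (113.1 - 109.34) / (3*1.97) = 0.6362
Cpl = (mean - LSL) / (3*sigma) = (109.34 - 94.2) / (3*1.97) = 2.5618
Cpk = min(Cpu, Cpl) = 0.6362

0.6362


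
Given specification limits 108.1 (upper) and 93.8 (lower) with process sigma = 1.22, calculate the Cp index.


Cp = (USL - LSL) / (6 * sigma)
= (108.1 - 93.8) / (6 * 1.22)
= 14.3000 / 7.3200
= 1.9536

1.9536


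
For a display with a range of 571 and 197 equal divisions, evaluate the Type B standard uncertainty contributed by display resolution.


resolution = range / divisions
resolution = 571 / 197 = 2.8984772
u_res = resolution / (2*sqrt(3))
u_res = 2.8984772 / 3.4641016
u_res = 0.8367

0.8367


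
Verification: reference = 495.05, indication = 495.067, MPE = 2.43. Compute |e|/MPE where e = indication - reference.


e = indication - reference = 495.067 - 495.05 = 0.0170
|e| = 0.0170
ratio = |e| / MPE = 0.0170 / 2.43
ratio = 0.0070

0.0070


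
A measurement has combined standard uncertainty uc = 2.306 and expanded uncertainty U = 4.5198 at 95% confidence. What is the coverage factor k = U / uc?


k = U / uc
k = 4.5198 / 2.306
k = 1.96

1.96


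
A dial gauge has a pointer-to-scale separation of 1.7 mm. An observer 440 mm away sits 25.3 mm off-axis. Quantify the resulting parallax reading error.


error = h * offset / d
= 1.7 * 25.3 / 440
= 0.0977

0.0977


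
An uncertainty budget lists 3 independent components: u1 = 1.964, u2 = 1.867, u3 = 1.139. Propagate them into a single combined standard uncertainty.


uc = sqrt(1.964^2 + 1.867^2 + 1.139^2)
uc = sqrt(8.640306)
uc = 2.9394

2.9394


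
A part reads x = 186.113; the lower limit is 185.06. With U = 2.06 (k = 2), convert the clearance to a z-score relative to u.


u = U / k = 2.06 / 2 = 1.03
margin = |LSL - x| = |185.06 - 186.113| = 1.053
z = margin / u = 1.053 / 1.03
z = 1.0223

1.0223


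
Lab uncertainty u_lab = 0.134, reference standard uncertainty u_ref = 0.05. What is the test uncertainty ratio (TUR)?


TUR = u_lab / u_ref
= 0.134 / 0.05
= 2.6800

2.6800


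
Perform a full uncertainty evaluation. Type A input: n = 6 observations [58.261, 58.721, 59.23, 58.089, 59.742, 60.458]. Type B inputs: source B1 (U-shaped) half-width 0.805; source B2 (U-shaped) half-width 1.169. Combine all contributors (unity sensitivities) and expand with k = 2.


mean = (58.261 + 58.721 + 59.23 + 58.089 + 59.742 + 60.458) / 6 = 59.0835
s = sqrt(sum((x - mean)^2)/(n-1)) = 0.91008544
u_A = s / sqrt(n) = 0.91008544 / sqrt(6) = 0.37154083
u_B1 = 0.805 / sqrt(2) = 0.56922096
u_B2 = 1.169 / sqrt(2) = 0.82660783
uc = sqrt(0.37154083^2 + 0.56922096^2 + 0.82660783^2) = 1.0702035
U = k * uc = 2 * 1.0702035
U = 2.1404

2.1404


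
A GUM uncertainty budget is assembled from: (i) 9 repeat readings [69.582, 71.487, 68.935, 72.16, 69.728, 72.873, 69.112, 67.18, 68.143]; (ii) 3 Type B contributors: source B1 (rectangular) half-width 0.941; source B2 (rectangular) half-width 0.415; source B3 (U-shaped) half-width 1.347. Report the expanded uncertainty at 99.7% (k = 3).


mean = (69.582 + 71.487 + 68.935 + 72.16 + 69.728 + 72.873 + 69.112 + 67.18 + 68.143) / 9 = 69.91111111
s = sqrt(sum((x - mean)^2)/(n-1)) = 1.8918282
u_A = s / sqrt(n) = 1.8918282 / sqrt(9) = 0.6306094
u_B1 = 0.941 / sqrt(3) = 0.5432866
u_B2 = 0.415 / sqrt(3) = 0.23960036
u_B3 = 1.347 / sqrt(2) = 0.95247283
uc = sqrt(0.6306094^2 + 0.5432866^2 + 0.23960036^2 + 0.95247283^2) = 1.2874165
U = k * uc = 3 * 1.2874165
U = 3.8622

3.8622


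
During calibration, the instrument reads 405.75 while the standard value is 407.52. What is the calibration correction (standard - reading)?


Correction = standard - reading
= 407.52 - 405.75
= 1.7700

1.7700


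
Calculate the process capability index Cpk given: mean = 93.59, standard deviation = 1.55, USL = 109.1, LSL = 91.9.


Cpu = (USL - mean) / (3*sigma) = (109.1 - 93.59) / (3*1.55) = 3.3355
Cpl = (mean - LSL) / (3*sigma) = (93.59 - 91.9) / (3*1.55) = 0.3634
Cpk = min(Cpu, Cpl) = 0.3634

0.3634


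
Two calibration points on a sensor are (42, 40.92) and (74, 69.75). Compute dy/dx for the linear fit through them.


slope = (y2 - y1) / (x2 - x1)
= (69.75 - 40.92) / (74 - 42)
= 28.8300 / 32
= 0.9009

0.9009


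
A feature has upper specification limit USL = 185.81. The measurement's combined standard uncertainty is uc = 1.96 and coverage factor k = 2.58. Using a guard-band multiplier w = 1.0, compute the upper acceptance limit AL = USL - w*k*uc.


U = k * uc = 2.58 * 1.96 = 5.0568
guard band g = w * U = 1.0 * 5.0568 = 5.0568
AL = USL - g = 185.81 - 5.0568
AL = 180.7532

180.7532


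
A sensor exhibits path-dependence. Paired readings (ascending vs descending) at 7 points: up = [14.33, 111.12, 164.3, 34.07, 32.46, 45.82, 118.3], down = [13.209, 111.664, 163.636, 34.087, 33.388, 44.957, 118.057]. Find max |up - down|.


|14.33 - 13.209| = 1.1210
|111.12 - 111.664| = 0.5440
|164.3 - 163.636| = 0.6640
|34.07 - 34.087| = 0.0170
|32.46 - 33.388| = 0.9280
|45.82 - 44.957| = 0.8630
|118.3 - 118.057| = 0.2430
hysteresis = max(diffs) = 1.1210

1.1210


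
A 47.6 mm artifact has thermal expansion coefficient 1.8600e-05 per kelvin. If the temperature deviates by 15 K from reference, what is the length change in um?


dL = L * alpha * dT
= 47.6 * 1.8600e-05 * 15
= 0.0132804 mm
dL_um = 0.0132804 * 1000 = 13.2804 um

13.2804


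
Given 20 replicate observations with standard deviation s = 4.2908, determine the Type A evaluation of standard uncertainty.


u_A = s / sqrt(n)
u_A = 4.2908 / sqrt(20)
u_A = 4.2908 / 4.472136
u_A = 0.9595

0.9595


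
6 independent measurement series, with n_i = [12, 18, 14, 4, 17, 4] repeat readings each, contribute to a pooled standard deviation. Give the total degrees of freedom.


nu = sum_i (n_i - 1)
nu = ((12 - 1) + (18 - 1) + (14 - 1) + (4 - 1) + (17 - 1) + (4 - 1))
nu = 11 + 17 + 13 + 3 + 16 + 3
nu = 63

63


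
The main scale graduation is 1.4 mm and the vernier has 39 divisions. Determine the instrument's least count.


LC = MSD / n_div
= 1.4 / 39
= 0.0359

0.0359


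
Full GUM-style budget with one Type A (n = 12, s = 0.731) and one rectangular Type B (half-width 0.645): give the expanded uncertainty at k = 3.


u_A = s / sqrt(n) = 0.731 / sqrt(12) = 0.21102152
u_B = half_width / sqrt(3) = 0.645 / sqrt(3) = 0.37239092
uc = sqrt(u_A^2 + u_B^2) = sqrt(0.21102152^2 + 0.37239092^2) = 0.42802462
U = k * uc = 3 * 0.42802462
U = 1.2841

1.2841


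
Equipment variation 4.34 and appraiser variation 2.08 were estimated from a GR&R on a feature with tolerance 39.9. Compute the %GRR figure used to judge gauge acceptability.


GRR = sqrt(EV^2 + AV^2) = sqrt(4.34^2 + 2.08^2) = 4.8126916
%GRR = GRR / tol * 100 = 4.8126916 / 39.9 * 100
%GRR = 12.0619

12.0619


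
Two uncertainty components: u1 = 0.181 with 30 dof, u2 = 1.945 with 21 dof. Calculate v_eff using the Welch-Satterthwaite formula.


uc = sqrt(u1^2 + u2^2) = sqrt(0.181^2 + 1.945^2) = 1.9534037
v_eff = uc^4 / (u1^4/v1 + u2^4/v2)
= 1.9534037^4 / (0.181^4/30 + 1.945^4/21)
= 14.560223 / 0.68152521
v_eff = 21.3642

21.3642


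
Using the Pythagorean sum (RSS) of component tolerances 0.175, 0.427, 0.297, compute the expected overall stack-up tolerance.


RSS = sqrt(0.175^2 + 0.427^2 + 0.297^2)
= sqrt(0.301163)
= 0.5488

0.5488


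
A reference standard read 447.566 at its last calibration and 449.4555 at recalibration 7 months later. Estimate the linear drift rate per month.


rate = (v2 - v1) / months
= (449.4555 - 447.566) / 7
= 1.8895 / 7
= 0.2699

0.2699


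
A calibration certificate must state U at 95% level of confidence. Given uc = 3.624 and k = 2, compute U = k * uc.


U = k * uc
U = 2 * 3.624
U = 7.2480

7.2480


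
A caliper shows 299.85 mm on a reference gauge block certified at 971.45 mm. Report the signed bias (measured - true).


Systematic error = measured - true
= 299.85 - 971.45
= -671.6000

-671.6000


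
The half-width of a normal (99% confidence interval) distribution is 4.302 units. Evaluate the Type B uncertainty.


u_B = half_width / 2.576
u_B = 4.302 / 2.576
u_B = 1.6700

1.6700


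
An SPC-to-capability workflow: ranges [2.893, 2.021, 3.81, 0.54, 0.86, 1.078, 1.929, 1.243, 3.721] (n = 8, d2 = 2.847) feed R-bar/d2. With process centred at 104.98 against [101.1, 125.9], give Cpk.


R_bar = (2.893 + 2.021 + 3.81 + 0.54 + 0.86 + 1.078 + 1.929 + 1.243 + 3.721) / 9 = 2.0105556
sigma = R_bar / d2 = 2.0105556 / 2.847 = 0.70620148
Cp = (USL - LSL)/(6*sigma) = (125.9 - 101.1)/(6*0.70620148) = 5.8529
Cpu = (125.9 - 104.98)/(3*0.70620148) = 9.8744
Cpl = (104.98 - 101.1)/(3*0.70620148) = 1.8314
Cpk = min(Cpu, Cpl) = 1.8314

1.8314


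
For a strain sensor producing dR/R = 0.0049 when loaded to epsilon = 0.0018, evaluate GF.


GF = (dR/R) / epsilon
= 0.0049 / 0.0018
= 2.7222

2.7222


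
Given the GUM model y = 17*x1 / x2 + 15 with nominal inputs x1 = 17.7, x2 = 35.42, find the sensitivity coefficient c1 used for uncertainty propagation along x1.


y = 17*x1 / x2 + 15
dy/dx1 = 17/x2
Evaluate at x2 = 35.42: c1 = 17 / 35.42
c1 = 0.4800

0.4800


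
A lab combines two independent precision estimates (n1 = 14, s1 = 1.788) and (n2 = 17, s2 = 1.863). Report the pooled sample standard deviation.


s_p = sqrt(((n1-1)*s1^2 + (n2-1)*s2^2) / (n1+n2-2))
numerator = (14-1)*1.788^2 + (17-1)*1.863^2 = 41.560272 + 55.532304 = 97.092576
denominator = 14 + 17 - 2 = 29
s_p^2 = 97.092576 / 29 = 3.3480199
s_p = sqrt(3.3480199) = 1.8298

1.8298


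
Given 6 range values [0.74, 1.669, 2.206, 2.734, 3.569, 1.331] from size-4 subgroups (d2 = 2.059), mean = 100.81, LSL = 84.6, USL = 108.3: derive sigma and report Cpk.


R_bar = (0.74 + 1.669 + 2.206 + 2.734 + 3.569 + 1.331) / 6 = 2.0415
sigma = R_bar / d2 = 2.0415 / 2.059 = 0.99150073
Cp = (USL - LSL)/(6*sigma) = (108.3 - 84.6)/(6*0.99150073) = 3.9839
Cpu = (108.3 - 100.81)/(3*0.99150073) = 2.5181
Cpl = (100.81 - 84.6)/(3*0.99150073) = 5.4497
Cpk = min(Cpu, Cpl) = 2.5181

2.5181


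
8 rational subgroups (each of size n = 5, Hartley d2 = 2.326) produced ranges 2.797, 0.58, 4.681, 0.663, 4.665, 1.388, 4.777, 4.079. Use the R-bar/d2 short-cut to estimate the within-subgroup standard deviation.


R_bar = (2.797 + 0.58 + 4.681 + 0.663 + 4.665 + 1.388 + 4.777 + 4.079) / 8
R_bar = 23.63 / 8 = 2.95375
sigma_hat = R_bar / d2 = 2.95375 / 2.326 = 1.2699

1.2699


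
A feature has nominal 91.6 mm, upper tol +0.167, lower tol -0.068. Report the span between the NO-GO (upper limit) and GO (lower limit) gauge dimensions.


GO = nominal - lower_tol (smallest hole = maximum material condition)
GO = 91.6 - 0.068 = 91.532
NO-GO = nominal + upper_tol (largest hole = least material condition)
NO-GO = 91.6 + 0.167 = 91.767
spread = NO-GO - GO = 91.767 - 91.532 = 0.2350

0.2350


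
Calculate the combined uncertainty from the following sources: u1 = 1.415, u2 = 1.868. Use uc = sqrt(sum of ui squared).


uc = sqrt(1.415^2 + 1.868^2)
uc = sqrt(5.491649)
uc = 2.3434

2.3434


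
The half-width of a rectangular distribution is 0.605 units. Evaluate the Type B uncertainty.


u_B = half_width / sqrt(3)
u_B = 0.605 / 1.7320508
u_B = 0.3493

0.3493


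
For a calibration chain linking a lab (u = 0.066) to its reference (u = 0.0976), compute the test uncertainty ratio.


TUR = u_lab / u_ref
= 0.066 / 0.0976
= 0.6762

0.6762


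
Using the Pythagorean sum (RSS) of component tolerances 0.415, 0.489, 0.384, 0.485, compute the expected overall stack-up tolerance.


RSS = sqrt(0.415^2 + 0.489^2 + 0.384^2 + 0.485^2)
= sqrt(0.794027)
= 0.8911

0.8911


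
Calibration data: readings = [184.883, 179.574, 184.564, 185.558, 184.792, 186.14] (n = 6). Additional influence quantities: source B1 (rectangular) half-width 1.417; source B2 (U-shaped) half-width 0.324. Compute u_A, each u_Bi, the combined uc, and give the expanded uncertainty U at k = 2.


mean = (184.883 + 179.574 + 184.564 + 185.558 + 184.792 + 186.14) / 6 = 184.2518333
s = sqrt(sum((x - mean)^2)/(n-1)) = 2.3639361
u_A = s / sqrt(n) = 2.3639361 / sqrt(6) = 0.96507287
u_B1 = 1.417 / sqrt(3) = 0.81810533
u_B2 = 0.324 / sqrt(2) = 0.2291026
uc = sqrt(0.96507287^2 + 0.81810533^2 + 0.2291026^2) = 1.2857488
U = k * uc = 2 * 1.2857488
U = 2.5715

2.5715


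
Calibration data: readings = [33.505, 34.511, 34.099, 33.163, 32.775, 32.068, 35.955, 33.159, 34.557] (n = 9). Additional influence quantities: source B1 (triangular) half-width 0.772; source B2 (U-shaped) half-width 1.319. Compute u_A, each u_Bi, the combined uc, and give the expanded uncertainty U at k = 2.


mean = (33.505 + 34.511 + 34.099 + 33.163 + 32.775 + 32.068 + 35.955 + 33.159 + 34.557) / 9 = 33.75466667
s = sqrt(sum((x - mean)^2)/(n-1)) = 1.1590742
u_A = s / sqrt(n) = 1.1590742 / sqrt(9) = 0.38635807
u_B1 = 0.772 / sqrt(6) = 0.31516768
u_B2 = 1.319 / sqrt(2) = 0.93267384
uc = sqrt(0.38635807^2 + 0.31516768^2 + 0.93267384^2) = 1.0575839
U = k * uc = 2 * 1.0575839
U = 2.1152

2.1152


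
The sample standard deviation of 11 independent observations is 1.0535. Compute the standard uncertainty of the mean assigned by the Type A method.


u_A = s / sqrt(n)
u_A = 1.0535 / sqrt(11)
u_A = 1.0535 / 3.3166248
u_A = 0.3176

0.3176


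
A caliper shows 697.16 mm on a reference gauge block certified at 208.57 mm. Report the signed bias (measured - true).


Systematic error = measured - true
= 697.16 - 208.57
= 488.5900

488.5900


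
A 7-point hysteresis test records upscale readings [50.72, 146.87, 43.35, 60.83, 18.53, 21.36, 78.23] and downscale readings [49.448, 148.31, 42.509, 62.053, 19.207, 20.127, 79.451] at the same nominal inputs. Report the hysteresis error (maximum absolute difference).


|50.72 - 49.448| = 1.2720
|146.87 - 148.31| = 1.4400
|43.35 - 42.509| = 0.8410
|60.83 - 62.053| = 1.2230
|18.53 - 19.207| = 0.6770
|21.36 - 20.127| = 1.2330
|78.23 - 79.451| = 1.2210
hysteresis = max(diffs) = 1.4400

1.4400


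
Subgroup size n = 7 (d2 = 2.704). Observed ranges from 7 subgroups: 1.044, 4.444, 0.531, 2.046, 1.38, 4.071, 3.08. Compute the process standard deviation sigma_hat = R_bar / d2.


R_bar = (1.044 + 4.444 + 0.531 + 2.046 + 1.38 + 4.071 + 3.08) / 7
R_bar = 16.596 / 7 = 2.3708571
sigma_hat = R_bar / d2 = 2.3708571 / 2.704 = 0.8768

0.8768


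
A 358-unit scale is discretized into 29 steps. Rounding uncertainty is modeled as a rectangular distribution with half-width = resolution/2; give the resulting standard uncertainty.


resolution = range / divisions
resolution = 358 / 29 = 12.344828
u_res = resolution / (2*sqrt(3))
u_res = 12.344828 / 3.4641016
u_res = 3.5636

3.5636


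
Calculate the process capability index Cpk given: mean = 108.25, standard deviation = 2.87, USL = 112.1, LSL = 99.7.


Cpu = (USL - mean) / (3*sigma) = (112.1 - 108.25) / (3*2.87) = 0.4472
Cpl = (mean - LSL) / (3*sigma) = (108.25 - 99.7) / (3*2.87) = 0.9930
Cpk = min(Cpu, Cpl) = 0.4472

0.4472


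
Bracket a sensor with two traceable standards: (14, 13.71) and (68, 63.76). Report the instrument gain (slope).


slope = (y2 - y1) / (x2 - x1)
= (63.76 - 13.71) / (68 - 14)
= 50.0500 / 54
= 0.9269

0.9269


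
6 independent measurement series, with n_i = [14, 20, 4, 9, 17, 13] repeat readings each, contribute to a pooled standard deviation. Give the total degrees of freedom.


nu = sum_i (n_i - 1)
nu = ((14 - 1) + (20 - 1) + (4 - 1) + (9 - 1) + (17 - 1) + (13 - 1))
nu = 13 + 19 + 3 + 8 + 16 + 12
nu = 71

71


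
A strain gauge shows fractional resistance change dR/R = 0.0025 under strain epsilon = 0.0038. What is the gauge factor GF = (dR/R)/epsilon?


GF = (dR/R) / epsilon
= 0.0025 / 0.0038
= 0.6579

0.6579


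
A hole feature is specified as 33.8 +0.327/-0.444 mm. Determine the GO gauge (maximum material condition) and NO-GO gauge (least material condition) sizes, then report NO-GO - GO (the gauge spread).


GO = nominal - lower_tol (smallest hole = maximum material condition)
GO = 33.8 - 0.444 = 33.356
NO-GO = nominal + upper_tol (largest hole = least material condition)
NO-GO = 33.8 + 0.327 = 34.127
spread = NO-GO - GO = 34.127 - 33.356 = 0.7710

0.7710


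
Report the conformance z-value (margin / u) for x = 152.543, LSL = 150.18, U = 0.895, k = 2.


u = U / k = 0.895 / 2 = 0.4475
margin = |LSL - x| = |150.18 - 152.543| = 2.363
z = margin / u = 2.363 / 0.4475
z = 5.2804

5.2804


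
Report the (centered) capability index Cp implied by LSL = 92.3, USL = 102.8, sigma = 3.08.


Cp = (USL - LSL) / (6 * sigma)
= (102.8 - 92.3) / (6 * 3.08)
= 10.5000 / 18.4800
= 0.5682

0.5682


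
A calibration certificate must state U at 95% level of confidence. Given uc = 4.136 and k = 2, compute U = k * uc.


U = k * uc
U = 2 * 4.136
U = 8.2720

8.2720


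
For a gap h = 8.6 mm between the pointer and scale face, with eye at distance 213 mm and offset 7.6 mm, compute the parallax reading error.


error = h * offset / d
= 8.6 * 7.6 / 213
= 0.3069

0.3069


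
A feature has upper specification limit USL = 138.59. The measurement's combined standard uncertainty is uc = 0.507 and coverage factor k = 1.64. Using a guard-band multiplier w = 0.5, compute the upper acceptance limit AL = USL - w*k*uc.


U = k * uc = 1.64 * 0.507 = 0.83148
guard band g = w * U = 0.5 * 0.83148 = 0.41574
AL = USL - g = 138.59 - 0.41574
AL = 138.1743

138.1743


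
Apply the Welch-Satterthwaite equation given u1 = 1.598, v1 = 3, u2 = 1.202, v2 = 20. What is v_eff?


uc = sqrt(u1^2 + u2^2) = sqrt(1.598^2 + 1.202^2) = 1.999602
v_eff = uc^4 / (u1^4/v1 + u2^4/v2)
= 1.999602^4 / (1.598^4/3 + 1.202^4/20)
= 15.987268 / 2.2780041
v_eff = 7.0181

7.0181


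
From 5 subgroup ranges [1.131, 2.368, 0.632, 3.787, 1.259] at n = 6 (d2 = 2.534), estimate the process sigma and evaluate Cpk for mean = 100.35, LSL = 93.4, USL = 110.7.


R_bar = (1.131 + 2.368 + 0.632 + 3.787 + 1.259) / 5 = 1.8354
sigma = R_bar / d2 = 1.8354 / 2.534 = 0.72430939
Cp = (USL - LSL)/(6*sigma) = (110.7 - 93.4)/(6*0.72430939) = 3.9808
Cpu = (110.7 - 100.35)/(3*0.72430939) = 4.7632
Cpl = (100.35 - 93.4)/(3*0.72430939) = 3.1984
Cpk = min(Cpu, Cpl) = 3.1984

3.1984


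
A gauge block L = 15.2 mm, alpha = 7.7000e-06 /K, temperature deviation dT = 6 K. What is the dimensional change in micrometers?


dL = L * alpha * dT
= 15.2 * 7.7000e-06 * 6
= 7.0220000e-04 mm
dL_um = 7.0220000e-04 * 1000 = 0.7022 um

0.7022


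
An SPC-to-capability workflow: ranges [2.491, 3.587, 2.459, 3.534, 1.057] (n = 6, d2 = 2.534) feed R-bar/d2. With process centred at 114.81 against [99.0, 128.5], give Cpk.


R_bar = (2.491 + 3.587 + 2.459 + 3.534 + 1.057) / 5 = 2.6256
sigma = R_bar / d2 = 2.6256 / 2.534 = 1.0361484
Cp = (USL - LSL)/(6*sigma) = (128.5 - 99.0)/(6*1.0361484) = 4.7451
Cpu = (128.5 - 114.81)/(3*1.0361484) = 4.4041
Cpl = (114.81 - 99.0)/(3*1.0361484) = 5.0861
Cpk = min(Cpu, Cpl) = 4.4041

4.4041


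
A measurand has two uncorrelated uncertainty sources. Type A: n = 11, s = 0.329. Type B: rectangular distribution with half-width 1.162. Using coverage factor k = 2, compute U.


u_A = s / sqrt(n) = 0.329 / sqrt(11) = 0.099197232
u_B = half_width / sqrt(3) = 1.162 / sqrt(3) = 0.67088101
uc = sqrt(u_A^2 + u_B^2) = sqrt(0.099197232^2 + 0.67088101^2) = 0.67817507
U = k * uc = 2 * 0.67817507
U = 1.3564

1.3564


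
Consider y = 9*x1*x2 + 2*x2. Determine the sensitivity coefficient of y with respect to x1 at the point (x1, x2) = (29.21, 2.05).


y = 9*x1*x2 + 2*x2
dy/dx1 = 9*x2
Evaluate at x2 = 2.05: c1 = 9 * 2.05
c1 = 18.4500

18.4500


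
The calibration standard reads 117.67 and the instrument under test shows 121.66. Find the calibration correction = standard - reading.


Correction = standard - reading
= 117.67 - 121.66
= -3.9900

-3.9900


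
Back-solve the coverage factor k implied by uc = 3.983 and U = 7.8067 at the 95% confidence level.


k = U / uc
k = 7.8067 / 3.983
k = 1.96

1.96


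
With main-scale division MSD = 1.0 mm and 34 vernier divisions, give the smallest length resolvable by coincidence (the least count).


LC = MSD / n_div
= 1.0 / 34
= 0.0294

0.0294


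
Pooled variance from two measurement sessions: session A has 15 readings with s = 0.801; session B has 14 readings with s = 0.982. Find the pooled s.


s_p = sqrt(((n1-1)*s1^2 + (n2-1)*s2^2) / (n1+n2-2))
numerator = (15-1)*0.801^2 + (14-1)*0.982^2 = 8.982414 + 12.536212 = 21.518626
denominator = 15 + 14 - 2 = 27
s_p^2 = 21.518626 / 27 = 0.79698615
s_p = sqrt(0.79698615) = 0.8927

0.8927


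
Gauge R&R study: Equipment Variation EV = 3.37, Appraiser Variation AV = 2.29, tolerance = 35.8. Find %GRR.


GRR = sqrt(EV^2 + AV^2) = sqrt(3.37^2 + 2.29^2) = 4.0744325
%GRR = GRR / tol * 100 = 4.0744325 / 35.8 * 100
%GRR = 11.3811

11.3811


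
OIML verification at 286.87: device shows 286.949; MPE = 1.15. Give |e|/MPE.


e = indication - reference = 286.949 - 286.87 = 0.0790
|e| = 0.0790
ratio = |e| / MPE = 0.0790 / 1.15
ratio = 0.0687

0.0687


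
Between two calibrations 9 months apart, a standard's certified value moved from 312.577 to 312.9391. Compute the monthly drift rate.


rate = (v2 - v1) / months
= (312.9391 - 312.577) / 9
= 0.3621 / 9
= 0.0402

0.0402


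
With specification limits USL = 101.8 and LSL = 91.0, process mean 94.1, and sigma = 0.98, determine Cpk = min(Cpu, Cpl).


Cpu = (USL - mean) / (3*sigma) = (101.8 - 94.1) / (3*0.98) = 2.6190
Cpl = (mean - LSL) / (3*sigma) = (94.1 - 91.0) / (3*0.98) = 1.0544
Cpk = min(Cpu, Cpl) = 1.0544

1.0544


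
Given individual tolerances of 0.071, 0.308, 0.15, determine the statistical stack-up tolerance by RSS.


RSS = sqrt(0.071^2 + 0.308^2 + 0.15^2)
= sqrt(0.122405)
= 0.3499

0.3499


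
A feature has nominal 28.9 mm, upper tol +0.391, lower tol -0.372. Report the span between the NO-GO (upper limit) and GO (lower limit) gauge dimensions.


GO = nominal - lower_tol (smallest hole = maximum material condition)
GO = 28.9 - 0.372 = 28.528
NO-GO = nominal + upper_tol (largest hole = least material condition)
NO-GO = 28.9 + 0.391 = 29.291
spread = NO-GO - GO = 29.291 - 28.528 = 0.7630

0.7630


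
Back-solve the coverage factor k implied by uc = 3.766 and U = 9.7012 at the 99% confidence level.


k = U / uc
k = 9.7012 / 3.766
k = 2.576

2.576


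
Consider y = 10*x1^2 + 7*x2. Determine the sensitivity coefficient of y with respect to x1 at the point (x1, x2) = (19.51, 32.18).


y = 10*x1^2 + 7*x2
dy/dx1 = 2*10*x1
Evaluate at x1 = 19.51: c1 = 20 * 19.51
c1 = 390.2000

390.2000


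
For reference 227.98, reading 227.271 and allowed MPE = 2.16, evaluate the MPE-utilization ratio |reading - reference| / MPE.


e = indication - reference = 227.271 - 227.98 = -0.7090
|e| = 0.7090
ratio = |e| / MPE = 0.7090 / 2.16
ratio = 0.3282

0.3282


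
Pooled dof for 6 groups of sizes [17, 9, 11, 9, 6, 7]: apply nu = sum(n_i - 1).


nu = sum_i (n_i - 1)
nu = ((17 - 1) + (9 - 1) + (11 - 1) + (9 - 1) + (6 - 1) + (7 - 1))
nu = 16 + 8 + 10 + 8 + 5 + 6
nu = 53

53


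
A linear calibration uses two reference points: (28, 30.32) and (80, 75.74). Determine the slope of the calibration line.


slope = (y2 - y1) / (x2 - x1)
= (75.74 - 30.32) / (80 - 28)
= 45.4200 / 52
= 0.8735

0.8735


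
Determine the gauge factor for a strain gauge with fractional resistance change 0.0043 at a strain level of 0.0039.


GF = (dR/R) / epsilon
= 0.0043 / 0.0039
= 1.1026

1.1026


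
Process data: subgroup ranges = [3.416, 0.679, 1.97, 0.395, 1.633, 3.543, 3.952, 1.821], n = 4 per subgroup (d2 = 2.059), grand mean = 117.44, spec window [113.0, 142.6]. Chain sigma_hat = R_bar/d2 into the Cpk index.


R_bar = (3.416 + 0.679 + 1.97 + 0.395 + 1.633 + 3.543 + 3.952 + 1.821) / 8 = 2.176125
sigma = R_bar / d2 = 2.176125 / 2.059 = 1.0568844
Cp = (USL - LSL)/(6*sigma) = (142.6 - 113.0)/(6*1.0568844) = 4.6678
Cpu = (142.6 - 117.44)/(3*1.0568844) = 7.9353
Cpl = (117.44 - 113.0)/(3*1.0568844) = 1.4003
Cpk = min(Cpu, Cpl) = 1.4003

1.4003


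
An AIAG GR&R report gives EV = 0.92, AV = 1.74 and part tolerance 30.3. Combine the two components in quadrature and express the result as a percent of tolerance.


GRR = sqrt(EV^2 + AV^2) = sqrt(0.92^2 + 1.74^2) = 1.968248
%GRR = GRR / tol * 100 = 1.968248 / 30.3 * 100
%GRR = 6.4959

6.4959


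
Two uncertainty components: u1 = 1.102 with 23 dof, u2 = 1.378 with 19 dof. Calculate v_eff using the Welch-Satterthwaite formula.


uc = sqrt(u1^2 + u2^2) = sqrt(1.102^2 + 1.378^2) = 1.7644512
v_eff = uc^4 / (u1^4/v1 + u2^4/v2)
= 1.7644512^4 / (1.102^4/23 + 1.378^4/19)
= 9.6925624 / 0.25389761
v_eff = 38.1751

38.1751


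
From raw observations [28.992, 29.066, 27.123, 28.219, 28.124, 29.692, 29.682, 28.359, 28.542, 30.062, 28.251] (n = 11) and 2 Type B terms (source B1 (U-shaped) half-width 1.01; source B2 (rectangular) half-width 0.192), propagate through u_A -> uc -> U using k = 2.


mean = (28.992 + 29.066 + 27.123 + 28.219 + 28.124 + 29.692 + 29.682 + 28.359 + 28.542 + 30.062 + 28.251) / 11 = 28.73745455
s = sqrt(sum((x - mean)^2)/(n-1)) = 0.86024024
u_A = s / sqrt(n) = 0.86024024 / sqrt(11) = 0.25937219
u_B1 = 1.01 / sqrt(2) = 0.71417785
u_B2 = 0.192 / sqrt(3) = 0.11085125
uc = sqrt(0.25937219^2 + 0.71417785^2 + 0.11085125^2) = 0.76786192
U = k * uc = 2 * 0.76786192
U = 1.5357

1.5357


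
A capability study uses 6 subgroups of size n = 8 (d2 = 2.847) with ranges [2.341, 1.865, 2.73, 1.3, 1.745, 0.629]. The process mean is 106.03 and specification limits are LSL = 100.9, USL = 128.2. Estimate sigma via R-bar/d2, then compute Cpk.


R_bar = (2.341 + 1.865 + 2.73 + 1.3 + 1.745 + 0.629) / 6 = 1.7683333
sigma = R_bar / d2 = 1.7683333 / 2.847 = 0.62112164
Cp = (USL - LSL)/(6*sigma) = (128.2 - 100.9)/(6*0.62112164) = 7.3255
Cpu = (128.2 - 106.03)/(3*0.62112164) = 11.8978
Cpl = (106.03 - 100.9)/(3*0.62112164) = 2.7531
Cpk = min(Cpu, Cpl) = 2.7531

2.7531


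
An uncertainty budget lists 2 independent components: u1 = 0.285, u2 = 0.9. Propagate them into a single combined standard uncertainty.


uc = sqrt(0.285^2 + 0.9^2)
uc = sqrt(0.891225)
uc = 0.9440

0.9440


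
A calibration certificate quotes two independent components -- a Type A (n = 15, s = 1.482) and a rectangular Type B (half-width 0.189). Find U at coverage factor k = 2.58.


u_A = s / sqrt(n) = 1.482 / sqrt(15) = 0.38265075
u_B = half_width / sqrt(3) = 0.189 / sqrt(3) = 0.1091192
uc = sqrt(u_A^2 + u_B^2) = sqrt(0.38265075^2 + 0.1091192^2) = 0.39790526
U = k * uc = 2.58 * 0.39790526
U = 1.0266

1.0266


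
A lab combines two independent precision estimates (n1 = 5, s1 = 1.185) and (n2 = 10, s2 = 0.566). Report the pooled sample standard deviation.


s_p = sqrt(((n1-1)*s1^2 + (n2-1)*s2^2) / (n1+n2-2))
numerator = (5-1)*1.185^2 + (10-1)*0.566^2 = 5.6169 + 2.883204 = 8.500104
denominator = 5 + 10 - 2 = 13
s_p^2 = 8.500104 / 13 = 0.65385415
s_p = sqrt(0.65385415) = 0.8086

0.8086


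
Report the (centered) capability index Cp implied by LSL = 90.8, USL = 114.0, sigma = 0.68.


Cp = (USL - LSL) / (6 * sigma)
= (114.0 - 90.8) / (6 * 0.68)
= 23.2000 / 4.0800
= 5.6863

5.6863


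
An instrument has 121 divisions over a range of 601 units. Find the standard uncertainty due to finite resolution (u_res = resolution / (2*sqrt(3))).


resolution = range / divisions
resolution = 601 / 121 = 4.9669421
u_res = resolution / (2*sqrt(3))
u_res = 4.9669421 / 3.4641016
u_res = 1.4338

1.4338


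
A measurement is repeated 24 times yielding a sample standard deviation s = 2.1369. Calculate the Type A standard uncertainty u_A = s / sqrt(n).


u_A = s / sqrt(n)
u_A = 2.1369 / sqrt(24)
u_A = 2.1369 / 4.8989795
u_A = 0.4362

0.4362


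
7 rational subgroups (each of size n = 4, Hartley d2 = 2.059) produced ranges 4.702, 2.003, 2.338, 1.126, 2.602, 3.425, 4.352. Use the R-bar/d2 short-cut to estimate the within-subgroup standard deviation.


R_bar = (4.702 + 2.003 + 2.338 + 1.126 + 2.602 + 3.425 + 4.352) / 7
R_bar = 20.548 / 7 = 2.9354286
sigma_hat = R_bar / d2 = 2.9354286 / 2.059 = 1.4257

1.4257


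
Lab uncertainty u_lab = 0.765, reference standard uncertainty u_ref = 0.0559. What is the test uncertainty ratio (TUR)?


TUR = u_lab / u_ref
= 0.765 / 0.0559
= 13.6852

13.6852


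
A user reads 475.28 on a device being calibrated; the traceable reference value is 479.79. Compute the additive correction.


Correction = standard - reading
= 479.79 - 475.28
= 4.5100

4.5100


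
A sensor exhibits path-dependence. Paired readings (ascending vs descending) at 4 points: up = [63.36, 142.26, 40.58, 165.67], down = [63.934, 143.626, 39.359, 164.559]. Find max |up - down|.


|63.36 - 63.934| = 0.5740
|142.26 - 143.626| = 1.3660
|40.58 - 39.359| = 1.2210
|165.67 - 164.559| = 1.1110
hysteresis = max(diffs) = 1.3660

1.3660


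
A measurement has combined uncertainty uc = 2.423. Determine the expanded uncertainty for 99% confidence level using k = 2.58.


U = k * uc
U = 2.58 * 2.423
U = 6.2513

6.2513


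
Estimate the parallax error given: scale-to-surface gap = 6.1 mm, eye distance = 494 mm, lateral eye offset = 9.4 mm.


error = h * offset / d
= 6.1 * 9.4 / 494
= 0.1161

0.1161


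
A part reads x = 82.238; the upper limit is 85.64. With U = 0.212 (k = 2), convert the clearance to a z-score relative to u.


u = U / k = 0.212 / 2 = 0.106
margin = |USL - x| = |85.64 - 82.238| = 3.402
z = margin / u = 3.402 / 0.106
z = 32.0943

32.0943


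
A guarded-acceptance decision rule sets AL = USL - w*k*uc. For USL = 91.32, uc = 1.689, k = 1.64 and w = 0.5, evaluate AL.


U = k * uc = 1.64 * 1.689 = 2.76996
guard band g = w * U = 0.5 * 2.76996 = 1.38498
AL = USL - g = 91.32 - 1.38498
AL = 89.9350

89.9350


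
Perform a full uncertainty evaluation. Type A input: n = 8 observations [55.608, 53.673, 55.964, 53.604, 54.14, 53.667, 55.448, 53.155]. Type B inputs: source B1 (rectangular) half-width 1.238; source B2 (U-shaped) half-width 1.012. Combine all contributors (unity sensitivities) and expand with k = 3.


mean = (55.608 + 53.673 + 55.964 + 53.604 + 54.14 + 53.667 + 55.448 + 53.155) / 8 = 54.407375
s = sqrt(sum((x - mean)^2)/(n-1)) = 1.0902351
u_A = s / sqrt(n) = 1.0902351 / sqrt(8) = 0.38545632
u_B1 = 1.238 / sqrt(3) = 0.71475963
u_B2 = 1.012 / sqrt(2) = 0.71559206
uc = sqrt(0.38545632^2 + 0.71475963^2 + 0.71559206^2) = 1.0823723
U = k * uc = 3 * 1.0823723
U = 3.2471

3.2471


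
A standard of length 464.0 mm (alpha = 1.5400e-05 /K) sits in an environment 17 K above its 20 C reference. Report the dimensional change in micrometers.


dL = L * alpha * dT
= 464.0 * 1.5400e-05 * 17
= 0.1214752 mm
dL_um = 0.1214752 * 1000 = 121.4752 um

121.4752


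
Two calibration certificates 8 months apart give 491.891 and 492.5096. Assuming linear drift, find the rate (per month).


rate = (v2 - v1) / months
= (492.5096 - 491.891) / 8
= 0.6186 / 8
= 0.0773

0.0773


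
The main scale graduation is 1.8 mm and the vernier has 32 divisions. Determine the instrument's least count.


LC = MSD / n_div
= 1.8 / 32
= 0.0563

0.0563


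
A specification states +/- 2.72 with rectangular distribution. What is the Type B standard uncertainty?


u_B = half_width / sqrt(3)
u_B = 2.72 / 1.7320508
u_B = 1.5704

1.5704


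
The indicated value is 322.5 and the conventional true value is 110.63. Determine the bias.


Systematic error = measured - true
= 322.5 - 110.63
= 211.8700

211.8700
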